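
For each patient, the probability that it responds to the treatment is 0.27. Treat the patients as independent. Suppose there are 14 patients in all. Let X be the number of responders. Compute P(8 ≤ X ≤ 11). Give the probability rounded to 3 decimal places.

X ~ Binomial(14, 0.27); P(8 ≤ X ≤ 11) = Σ C(14,k) p^k (1−p)^(14−k) over k:
  k=8: C(14,8)·0.27^8·0.73^6 = 0.01284
  k=9: C(14,9)·0.27^9·0.73^5 = 0.00316
  k=10: C(14,10)·0.27^10·0.73^4 = 0.00059
  k=11: C(14,11)·0.27^11·0.73^3 = 0.00008
Total = 0.01666

0.017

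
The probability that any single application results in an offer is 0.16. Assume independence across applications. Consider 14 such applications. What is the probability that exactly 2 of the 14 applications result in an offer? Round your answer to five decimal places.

X ~ Binomial(n=14, p=0.16).
P(X=2) = C(14,2) · p^2 · (1−p)^12
= 91 · 0.0256 · 0.12341 = 0.2874967

0.28750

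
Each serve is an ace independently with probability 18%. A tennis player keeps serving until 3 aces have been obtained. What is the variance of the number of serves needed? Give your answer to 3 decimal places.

Y = total serves until the third success; negative binomial with r=3, p=0.18.
Var(Y) = r(1−p)/p² = 3·0.82 / 0.18² = 75.92593

75.926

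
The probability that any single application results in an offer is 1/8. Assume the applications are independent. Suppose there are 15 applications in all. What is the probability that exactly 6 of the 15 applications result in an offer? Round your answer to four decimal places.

0.0057

X ~ Binomial(n=15, p=0.125).
P(X=6) = C(15,6) · p^6 · (1−p)^9
= 5005 · 3.8147e-06 · 0.30066 = 0.005740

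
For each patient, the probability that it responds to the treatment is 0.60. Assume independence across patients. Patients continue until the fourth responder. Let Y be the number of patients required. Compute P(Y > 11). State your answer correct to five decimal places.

Needing more than 11 patients ⇔ fewer than 4 successes in the first 11. With X ~ Binomial(11, 0.60), P(Y > 11) = P(X ≤ 3).
  k=0: C(11,0)·0.60^0·0.40^11 = 0.0000419
  k=1: C(11,1)·0.60^1·0.40^10 = 0.0006921
  k=2: C(11,2)·0.60^2·0.40^9 = 0.0051905
  k=3: C(11,3)·0.60^3·0.40^8 = 0.0233570
P(X ≤ 3) = 0.0292815

0.02928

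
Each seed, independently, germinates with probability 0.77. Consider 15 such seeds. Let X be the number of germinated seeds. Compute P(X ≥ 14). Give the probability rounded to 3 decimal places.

X ~ Binomial(15, 0.77); P(X ≥ 14) = Σ C(15,k) p^k (1−p)^(15−k) over k:
  k=14: C(15,14)·0.77^14·0.23^1 = 0.08886
  k=15: C(15,15)·0.77^15·0.23^0 = 0.01983
Total = 0.10869

0.109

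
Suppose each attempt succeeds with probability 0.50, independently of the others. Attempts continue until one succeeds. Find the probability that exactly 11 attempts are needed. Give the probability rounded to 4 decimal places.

Geometric (trials to first success), p = 0.50.
P(Y = 11) = (1−p)^10 · p = 0.00097656 · 0.50 = 0.000488

0.0005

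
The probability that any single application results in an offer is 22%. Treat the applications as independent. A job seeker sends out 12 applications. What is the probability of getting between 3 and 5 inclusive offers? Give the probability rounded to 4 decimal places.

0.4809

X ~ Binomial(12, 0.22); P(3 ≤ X ≤ 5) = Σ C(12,k) p^k (1−p)^(12−k) over k:
  k=3: C(12,3)·0.22^3·0.78^9 = 0.250347
  k=4: C(12,4)·0.22^4·0.78^8 = 0.158874
  k=5: C(12,5)·0.22^5·0.78^7 = 0.071697
Total = 0.480918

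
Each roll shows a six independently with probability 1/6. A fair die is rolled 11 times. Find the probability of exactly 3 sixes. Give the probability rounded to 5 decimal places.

0.17766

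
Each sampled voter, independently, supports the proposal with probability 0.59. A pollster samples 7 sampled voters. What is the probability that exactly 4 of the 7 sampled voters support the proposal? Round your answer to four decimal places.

0.2923

X ~ Binomial(n=7, p=0.59).
P(X=4) = C(7,4) · p^4 · (1−p)^3
= 35 · 0.12117 · 0.068921 = 0.292299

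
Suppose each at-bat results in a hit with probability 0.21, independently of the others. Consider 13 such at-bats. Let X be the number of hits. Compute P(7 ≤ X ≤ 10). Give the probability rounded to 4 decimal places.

0.0093

X ~ Binomial(13, 0.21); P(7 ≤ X ≤ 10) = Σ C(13,k) p^k (1−p)^(13−k) over k:
  k=7: C(13,7)·0.21^7·0.79^6 = 0.007513
  k=8: C(13,8)·0.21^8·0.79^5 = 0.001498
  k=9: C(13,9)·0.21^9·0.79^4 = 0.000221
  k=10: C(13,10)·0.21^10·0.79^3 = 0.000024
Total = 0.009256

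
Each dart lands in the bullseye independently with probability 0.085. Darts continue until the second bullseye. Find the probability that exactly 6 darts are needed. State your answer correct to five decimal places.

0.02532

Y = trial on which the second success occurs; negative binomial, r=2, p=0.085.
P(Y=6) = C(5,1) · p^2 · (1−p)^4
= 5 · 0.007225 · 0.70095 = 0.0253217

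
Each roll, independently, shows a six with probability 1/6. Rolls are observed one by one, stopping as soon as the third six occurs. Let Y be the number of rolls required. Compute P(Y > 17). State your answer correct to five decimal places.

0.44352

Needing more than 17 rolls ⇔ fewer than 3 successes in the first 17. With X ~ Binomial(17, 0.166667), P(Y > 17) = P(X ≤ 2).
  k=0: C(17,0)·0.166667^0·0.833333^17 = 0.0450732
  k=1: C(17,1)·0.166667^1·0.833333^16 = 0.1532490
  k=2: C(17,2)·0.166667^2·0.833333^15 = 0.2451984
P(X ≤ 2) = 0.4435207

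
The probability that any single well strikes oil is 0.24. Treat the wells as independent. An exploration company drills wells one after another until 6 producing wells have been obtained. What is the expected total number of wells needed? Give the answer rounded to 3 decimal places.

25.000

Y = total wells until the sixth success; negative binomial with r=6, p=0.24.
E[Y] = r / p = 6 / 0.24 = 25.00000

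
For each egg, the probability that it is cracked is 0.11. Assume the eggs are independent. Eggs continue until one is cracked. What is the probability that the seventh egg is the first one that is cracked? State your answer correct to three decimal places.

Geometric (trials to first success), p = 0.11.
P(Y = 7) = (1−p)^6 · p = 0.49698 · 0.11 = 0.05467

0.055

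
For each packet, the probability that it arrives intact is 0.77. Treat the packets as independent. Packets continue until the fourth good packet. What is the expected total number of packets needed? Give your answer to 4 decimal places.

5.1948

Y = total packets until the fourth success; negative binomial with r=4, p=0.77.
E[Y] = r / p = 4 / 0.77 = 5.194805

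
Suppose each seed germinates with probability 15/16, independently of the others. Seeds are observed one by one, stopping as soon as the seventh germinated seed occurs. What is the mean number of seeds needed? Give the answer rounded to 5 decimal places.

7.46667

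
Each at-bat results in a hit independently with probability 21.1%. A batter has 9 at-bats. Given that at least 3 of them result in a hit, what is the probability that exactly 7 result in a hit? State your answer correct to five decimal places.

X ~ Binomial(9, 0.211). Want P(X=7 | X≥3) = P(X=7) / P(X≥3).
P(X=7) = C(9,7)·0.211^7·0.789^2 = 0.0004173
P(X≥3) = 1 − 0.1184931 − 0.2851944 − 0.3050749 = 0.2912376
Ratio = 0.0004173 / 0.2912376 = 0.0014328

0.00143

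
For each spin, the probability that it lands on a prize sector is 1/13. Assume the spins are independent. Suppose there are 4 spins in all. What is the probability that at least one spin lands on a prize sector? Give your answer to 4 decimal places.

0.2740

P(at least one) = 1 − P(none) = 1 − (1 − 0.076923)^4
= 1 − 0.726025 = 0.273975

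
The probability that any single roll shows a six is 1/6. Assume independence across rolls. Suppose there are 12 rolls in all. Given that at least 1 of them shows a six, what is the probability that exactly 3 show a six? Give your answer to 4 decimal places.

X ~ Binomial(12, 0.166667). Want P(X=3 | X≥1) = P(X=3) / P(X≥1).
P(X=3) = C(12,3)·0.166667^3·0.833333^9 = 0.197396
P(X≥1) = 1 − 0.112157 = 0.887843
Ratio = 0.197396 / 0.887843 = 0.222332

0.2223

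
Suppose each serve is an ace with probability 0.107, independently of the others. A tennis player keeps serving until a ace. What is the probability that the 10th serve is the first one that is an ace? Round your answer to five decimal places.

0.03864

Geometric (trials to first success), p = 0.107.
P(Y = 10) = (1−p)^9 · p = 0.36113 · 0.107 = 0.0386409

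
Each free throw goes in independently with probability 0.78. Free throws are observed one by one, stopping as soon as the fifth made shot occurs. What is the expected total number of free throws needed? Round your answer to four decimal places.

6.4103

Y = total free throws until the fifth success; negative binomial with r=5, p=0.78.
E[Y] = r / p = 5 / 0.78 = 6.410256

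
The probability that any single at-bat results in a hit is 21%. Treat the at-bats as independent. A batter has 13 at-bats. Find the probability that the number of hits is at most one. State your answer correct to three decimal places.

0.208

X ~ Binomial(13, 0.21); P(X ≤ 1) = Σ C(13,k) p^k (1−p)^(13−k) over k:
  k=0: C(13,0)·0.21^0·0.79^13 = 0.04668
  k=1: C(13,1)·0.21^1·0.79^12 = 0.16132
Total = 0.20800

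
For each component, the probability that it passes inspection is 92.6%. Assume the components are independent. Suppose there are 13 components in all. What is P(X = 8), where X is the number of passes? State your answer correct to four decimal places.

0.0015

X ~ Binomial(n=13, p=0.926).
P(X=8) = C(13,8) · p^8 · (1−p)^5
= 1287 · 0.54061 · 2.219e-06 = 0.001544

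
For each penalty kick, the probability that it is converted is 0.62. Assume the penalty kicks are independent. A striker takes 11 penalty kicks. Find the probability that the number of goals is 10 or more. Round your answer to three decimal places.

X ~ Binomial(11, 0.62); P(X ≥ 10) = Σ C(11,k) p^k (1−p)^(11−k) over k:
  k=10: C(11,10)·0.62^10·0.38^1 = 0.03508
  k=11: C(11,11)·0.62^11·0.38^0 = 0.00520
Total = 0.04029

0.040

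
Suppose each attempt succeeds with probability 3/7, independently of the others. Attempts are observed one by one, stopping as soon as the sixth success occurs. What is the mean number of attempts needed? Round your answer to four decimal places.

14.0000

Y = total attempts until the sixth success; negative binomial with r=6, p=0.428571.
E[Y] = r / p = 6 / 0.428571 = 14.000000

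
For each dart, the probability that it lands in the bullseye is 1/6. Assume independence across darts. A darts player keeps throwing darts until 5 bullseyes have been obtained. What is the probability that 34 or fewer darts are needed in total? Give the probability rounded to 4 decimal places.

Finishing within 34 darts ⇔ at least 5 successes in the first 34. With X ~ Binomial(34, 0.166667), P(Y ≤ 34) = 1 − P(X ≤ 4).
  k=0: C(34,0)·0.166667^0·0.833333^34 = 0.002032
  k=1: C(34,1)·0.166667^1·0.833333^33 = 0.013815
  k=2: C(34,2)·0.166667^2·0.833333^32 = 0.045589
  k=3: C(34,3)·0.166667^3·0.833333^31 = 0.097257
  k=4: C(34,4)·0.166667^4·0.833333^30 = 0.150748
1 − 0.309440 = 0.690560

0.6906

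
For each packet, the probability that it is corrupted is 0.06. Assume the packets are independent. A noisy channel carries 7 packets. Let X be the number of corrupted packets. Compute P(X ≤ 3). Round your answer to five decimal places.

0.99961

X ~ Binomial(7, 0.06); P(X ≤ 3) = Σ C(7,k) p^k (1−p)^(7−k) over k:
  k=0: C(7,0)·0.06^0·0.94^7 = 0.6484776
  k=1: C(7,1)·0.06^1·0.94^6 = 0.2897453
  k=2: C(7,2)·0.06^2·0.94^5 = 0.0554831
  k=3: C(7,3)·0.06^3·0.94^4 = 0.0059025
Total = 0.9996085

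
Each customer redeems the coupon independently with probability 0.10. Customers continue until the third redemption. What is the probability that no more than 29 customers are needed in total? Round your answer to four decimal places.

0.5650

Finishing within 29 customers ⇔ at least 3 successes in the first 29. With X ~ Binomial(29, 0.10), P(Y ≤ 29) = 1 − P(X ≤ 2).
  k=0: C(29,0)·0.10^0·0.90^29 = 0.047101
  k=1: C(29,1)·0.10^1·0.90^28 = 0.151771
  k=2: C(29,2)·0.10^2·0.90^27 = 0.236088
1 − 0.434960 = 0.565040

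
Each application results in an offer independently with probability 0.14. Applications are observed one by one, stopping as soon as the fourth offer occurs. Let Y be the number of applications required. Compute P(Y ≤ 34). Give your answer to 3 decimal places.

0.720

Finishing within 34 applications ⇔ at least 4 successes in the first 34. With X ~ Binomial(34, 0.14), P(Y ≤ 34) = 1 − P(X ≤ 3).
  k=0: C(34,0)·0.14^0·0.86^34 = 0.00593
  k=1: C(34,1)·0.14^1·0.86^33 = 0.03281
  k=2: C(34,2)·0.14^2·0.86^32 = 0.08814
  k=3: C(34,3)·0.14^3·0.86^31 = 0.15305
1 − 0.27993 = 0.72007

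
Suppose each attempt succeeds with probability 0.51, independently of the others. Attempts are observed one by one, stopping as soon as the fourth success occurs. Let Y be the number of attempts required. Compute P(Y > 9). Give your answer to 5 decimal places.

Needing more than 9 attempts ⇔ fewer than 4 successes in the first 9. With X ~ Binomial(9, 0.51), P(Y > 9) = P(X ≤ 3).
  k=0: C(9,0)·0.51^0·0.49^9 = 0.0016284
  k=1: C(9,1)·0.51^1·0.49^8 = 0.0152539
  k=2: C(9,2)·0.51^2·0.49^7 = 0.0635061
  k=3: C(9,3)·0.51^3·0.49^6 = 0.1542291
P(X ≤ 3) = 0.2346175

0.23462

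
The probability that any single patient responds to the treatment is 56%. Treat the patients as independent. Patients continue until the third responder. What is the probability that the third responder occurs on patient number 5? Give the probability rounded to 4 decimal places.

Y = trial on which the third success occurs; negative binomial, r=3, p=0.56.
P(Y=5) = C(4,2) · p^3 · (1−p)^2
= 6 · 0.17562 · 0.1936 = 0.203996

0.2040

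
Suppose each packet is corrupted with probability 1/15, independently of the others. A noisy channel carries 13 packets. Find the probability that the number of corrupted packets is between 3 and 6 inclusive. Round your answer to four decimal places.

X ~ Binomial(13, 0.066667); P(3 ≤ X ≤ 6) = Σ C(13,k) p^k (1−p)^(13−k) over k:
  k=3: C(13,3)·0.066667^3·0.933333^10 = 0.042507
  k=4: C(13,4)·0.066667^4·0.933333^9 = 0.007591
  k=5: C(13,5)·0.066667^5·0.933333^8 = 0.000976
  k=6: C(13,6)·0.066667^6·0.933333^7 = 0.000093
Total = 0.051166

0.0512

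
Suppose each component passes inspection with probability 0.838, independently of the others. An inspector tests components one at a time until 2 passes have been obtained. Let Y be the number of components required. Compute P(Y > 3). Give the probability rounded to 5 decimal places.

Needing more than 3 components ⇔ fewer than 2 successes in the first 3. With X ~ Binomial(3, 0.838), P(Y > 3) = P(X ≤ 1).
  k=0: C(3,0)·0.838^0·0.162^3 = 0.0042515
  k=1: C(3,1)·0.838^1·0.162^2 = 0.0659774
P(X ≤ 1) = 0.0702289

0.07023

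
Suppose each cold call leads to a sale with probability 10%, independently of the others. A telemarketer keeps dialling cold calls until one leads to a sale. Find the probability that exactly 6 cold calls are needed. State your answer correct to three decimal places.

0.059

Geometric (trials to first success), p = 0.10.
P(Y = 6) = (1−p)^5 · p = 0.59049 · 0.10 = 0.05905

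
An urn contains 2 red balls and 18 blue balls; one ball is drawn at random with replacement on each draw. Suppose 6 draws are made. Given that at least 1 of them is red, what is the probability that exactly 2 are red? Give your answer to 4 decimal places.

0.2100

X ~ Binomial(6, 0.10). Want P(X=2 | X≥1) = P(X=2) / P(X≥1).
P(X=2) = C(6,2)·0.10^2·0.90^4 = 0.098415
P(X≥1) = 1 − 0.531441 = 0.468559
Ratio = 0.098415 / 0.468559 = 0.210038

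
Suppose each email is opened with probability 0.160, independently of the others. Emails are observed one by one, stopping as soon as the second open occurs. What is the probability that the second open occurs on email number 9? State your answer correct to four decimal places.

Y = trial on which the second success occurs; negative binomial, r=2, p=0.16.
P(Y=9) = C(8,1) · p^2 · (1−p)^7
= 8 · 0.0256 · 0.29509 = 0.060435

0.0604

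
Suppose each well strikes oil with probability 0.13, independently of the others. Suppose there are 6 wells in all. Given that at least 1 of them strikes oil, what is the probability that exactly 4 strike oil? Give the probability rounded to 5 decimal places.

X ~ Binomial(6, 0.13). Want P(X=4 | X≥1) = P(X=4) / P(X≥1).
P(X=4) = C(6,4)·0.13^4·0.87^2 = 0.0032427
P(X≥1) = 1 − 0.4336262 = 0.5663738
Ratio = 0.0032427 / 0.5663738 = 0.0057253

0.00573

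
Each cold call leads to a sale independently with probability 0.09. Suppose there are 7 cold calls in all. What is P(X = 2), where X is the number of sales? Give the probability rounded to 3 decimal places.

X ~ Binomial(n=7, p=0.09).
P(X=2) = C(7,2) · p^2 · (1−p)^5
= 21 · 0.0081 · 0.62403 = 0.10615

0.106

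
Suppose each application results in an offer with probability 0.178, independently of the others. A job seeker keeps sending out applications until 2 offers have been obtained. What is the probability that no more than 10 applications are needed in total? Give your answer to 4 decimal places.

0.5542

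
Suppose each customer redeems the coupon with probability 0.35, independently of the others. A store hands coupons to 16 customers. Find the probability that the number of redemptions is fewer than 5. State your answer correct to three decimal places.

X ~ Binomial(16, 0.35); P(X ≤ 4) = Σ C(16,k) p^k (1−p)^(16−k) over k:
  k=0: C(16,0)·0.35^0·0.65^16 = 0.00102
  k=1: C(16,1)·0.35^1·0.65^15 = 0.00875
  k=2: C(16,2)·0.35^2·0.65^14 = 0.03533
  k=3: C(16,3)·0.35^3·0.65^13 = 0.08877
  k=4: C(16,4)·0.35^4·0.65^12 = 0.15535
Total = 0.28921

0.289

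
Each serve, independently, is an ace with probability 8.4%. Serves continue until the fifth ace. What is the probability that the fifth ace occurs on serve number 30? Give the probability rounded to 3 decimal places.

Y = trial on which the fifth success occurs; negative binomial, r=5, p=0.084.
P(Y=30) = C(29,4) · p^5 · (1−p)^25
= 23751 · 4.1821e-06 · 0.11153 = 0.01108

0.011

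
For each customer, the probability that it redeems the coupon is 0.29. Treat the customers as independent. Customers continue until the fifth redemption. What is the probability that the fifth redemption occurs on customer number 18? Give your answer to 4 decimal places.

Y = trial on which the fifth success occurs; negative binomial, r=5, p=0.29.
P(Y=18) = C(17,4) · p^5 · (1−p)^13
= 2380 · 0.0020511 · 0.011651 = 0.056876

0.0569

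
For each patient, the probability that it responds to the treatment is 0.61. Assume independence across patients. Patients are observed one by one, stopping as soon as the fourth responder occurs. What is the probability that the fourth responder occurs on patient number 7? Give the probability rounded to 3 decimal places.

0.164

Y = trial on which the fourth success occurs; negative binomial, r=4, p=0.61.
P(Y=7) = C(6,3) · p^4 · (1−p)^3
= 20 · 0.13846 · 0.059319 = 0.16426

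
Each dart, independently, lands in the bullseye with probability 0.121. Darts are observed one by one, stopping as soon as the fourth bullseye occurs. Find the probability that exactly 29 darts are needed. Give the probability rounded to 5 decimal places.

Y = trial on which the fourth success occurs; negative binomial, r=4, p=0.121.
P(Y=29) = C(28,3) · p^4 · (1−p)^25
= 3276 · 0.00021436 · 0.039785 = 0.0279388

0.02794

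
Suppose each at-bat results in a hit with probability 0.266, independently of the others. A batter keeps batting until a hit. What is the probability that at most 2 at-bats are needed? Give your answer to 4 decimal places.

Y = number of at-bats to the first success; geometric, p = 0.266.
P(Y ≤ 2) = 1 − (1−p)^2 = 1 − 0.538756 = 0.461244

0.4612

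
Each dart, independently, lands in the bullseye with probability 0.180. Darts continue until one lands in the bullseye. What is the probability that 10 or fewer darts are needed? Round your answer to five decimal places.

0.86255

Y = number of darts to the first success; geometric, p = 0.18.
P(Y ≤ 10) = 1 − (1−p)^10 = 1 − 0.1374480 = 0.8625520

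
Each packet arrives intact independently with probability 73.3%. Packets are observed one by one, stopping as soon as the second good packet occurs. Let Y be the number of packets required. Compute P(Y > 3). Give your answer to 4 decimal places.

0.1758

Needing more than 3 packets ⇔ fewer than 2 successes in the first 3. With X ~ Binomial(3, 0.733), P(Y > 3) = P(X ≤ 1).
  k=0: C(3,0)·0.733^0·0.267^3 = 0.019034
  k=1: C(3,1)·0.733^1·0.267^2 = 0.156765
P(X ≤ 1) = 0.175799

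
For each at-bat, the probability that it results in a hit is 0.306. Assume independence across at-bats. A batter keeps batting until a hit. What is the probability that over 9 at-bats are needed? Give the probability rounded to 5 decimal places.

Y = number of at-bats to the first success; geometric, p = 0.306.
P(Y > 9) = P(first 9 all fail) = (1−p)^9 = 0.0373452

0.03735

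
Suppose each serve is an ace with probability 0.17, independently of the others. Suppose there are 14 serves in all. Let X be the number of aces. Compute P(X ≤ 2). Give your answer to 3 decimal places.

0.566

X ~ Binomial(14, 0.17); P(X ≤ 2) = Σ C(14,k) p^k (1−p)^(14−k) over k:
  k=0: C(14,0)·0.17^0·0.83^14 = 0.07364
  k=1: C(14,1)·0.17^1·0.83^13 = 0.21115
  k=2: C(14,2)·0.17^2·0.83^12 = 0.28111
Total = 0.56590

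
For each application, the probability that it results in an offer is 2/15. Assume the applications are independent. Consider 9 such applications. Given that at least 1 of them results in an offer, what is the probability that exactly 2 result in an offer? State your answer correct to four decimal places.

0.3246

X ~ Binomial(9, 0.133333). Want P(X=2 | X≥1) = P(X=2) / P(X≥1).
P(X=2) = C(9,2)·0.133333^2·0.866667^7 = 0.235042
P(X≥1) = 1 − 0.275847 = 0.724153
Ratio = 0.235042 / 0.724153 = 0.324575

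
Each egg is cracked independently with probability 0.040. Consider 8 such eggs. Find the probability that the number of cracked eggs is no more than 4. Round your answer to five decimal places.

0.99999

X ~ Binomial(8, 0.04); P(X ≤ 4) = Σ C(8,k) p^k (1−p)^(8−k) over k:
  k=0: C(8,0)·0.04^0·0.96^8 = 0.7213896
  k=1: C(8,1)·0.04^1·0.96^7 = 0.2404632
  k=2: C(8,2)·0.04^2·0.96^6 = 0.0350675
  k=3: C(8,3)·0.04^3·0.96^5 = 0.0029223
  k=4: C(8,4)·0.04^4·0.96^4 = 0.0001522
Total = 0.9999948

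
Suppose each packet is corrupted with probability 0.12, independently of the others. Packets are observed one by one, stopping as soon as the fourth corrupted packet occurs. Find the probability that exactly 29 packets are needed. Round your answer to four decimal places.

Y = trial on which the fourth success occurs; negative binomial, r=4, p=0.12.
P(Y=29) = C(28,3) · p^4 · (1−p)^25
= 3276 · 0.00020736 · 0.040932 = 0.027806

0.0278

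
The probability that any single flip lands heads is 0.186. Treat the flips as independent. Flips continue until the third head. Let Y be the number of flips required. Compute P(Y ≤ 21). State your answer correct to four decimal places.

0.7774

Finishing within 21 flips ⇔ at least 3 successes in the first 21. With X ~ Binomial(21, 0.186), P(Y ≤ 21) = 1 − P(X ≤ 2).
  k=0: C(21,0)·0.186^0·0.814^21 = 0.013277
  k=1: C(21,1)·0.186^1·0.814^20 = 0.063712
  k=2: C(21,2)·0.186^2·0.814^19 = 0.145582
1 − 0.222572 = 0.777428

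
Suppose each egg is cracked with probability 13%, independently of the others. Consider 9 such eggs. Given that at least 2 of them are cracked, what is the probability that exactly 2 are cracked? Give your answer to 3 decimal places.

0.695

X ~ Binomial(9, 0.13). Want P(X=2 | X≥2) = P(X=2) / P(X≥2).
P(X=2) = C(9,2)·0.13^2·0.87^7 = 0.22952
P(X≥2) = 1 − 0.28554 − 0.38401 = 0.33045
Ratio = 0.22952 / 0.33045 = 0.69458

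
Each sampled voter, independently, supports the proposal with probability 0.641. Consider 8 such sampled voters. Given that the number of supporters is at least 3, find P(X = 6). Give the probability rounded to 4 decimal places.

0.2578

X ~ Binomial(8, 0.641). Want P(X=6 | X≥3) = P(X=6) / P(X≥3).
P(X=6) = C(8,6)·0.641^6·0.359^2 = 0.250320
P(X≥3) = 1 − 0.000276 − 0.003941 − 0.024629 = 0.971154
Ratio = 0.250320 / 0.971154 = 0.257755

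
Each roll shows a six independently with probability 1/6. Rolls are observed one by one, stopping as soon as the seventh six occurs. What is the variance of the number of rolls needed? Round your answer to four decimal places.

210.0000

Y = total rolls until the seventh success; negative binomial with r=7, p=0.166667.
Var(Y) = r(1−p)/p² = 7·0.833333 / 0.166667² = 210.000000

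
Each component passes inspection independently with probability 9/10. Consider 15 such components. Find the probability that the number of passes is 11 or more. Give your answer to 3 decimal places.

X ~ Binomial(15, 0.90); P(X ≥ 11) = Σ C(15,k) p^k (1−p)^(15−k) over k:
  k=11: C(15,11)·0.90^11·0.10^4 = 0.04284
  k=12: C(15,12)·0.90^12·0.10^3 = 0.12851
  k=13: C(15,13)·0.90^13·0.10^2 = 0.26690
  k=14: C(15,14)·0.90^14·0.10^1 = 0.34315
  k=15: C(15,15)·0.90^15·0.10^0 = 0.20589
Total = 0.98728

0.987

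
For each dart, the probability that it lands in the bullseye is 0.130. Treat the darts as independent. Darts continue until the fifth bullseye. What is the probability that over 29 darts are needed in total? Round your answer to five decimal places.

Needing more than 29 darts ⇔ fewer than 5 successes in the first 29. With X ~ Binomial(29, 0.13), P(Y > 29) = P(X ≤ 4).
  k=0: C(29,0)·0.13^0·0.87^29 = 0.0176221
  k=1: C(29,1)·0.13^1·0.87^28 = 0.0763626
  k=2: C(29,2)·0.13^2·0.87^27 = 0.1597469
  k=3: C(29,3)·0.13^3·0.87^26 = 0.2148321
  k=4: C(29,4)·0.13^4·0.87^25 = 0.2086588
P(X ≤ 4) = 0.6772225

0.67722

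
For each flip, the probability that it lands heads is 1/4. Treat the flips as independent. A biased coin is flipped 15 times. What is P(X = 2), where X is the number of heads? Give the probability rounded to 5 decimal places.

0.15591

X ~ Binomial(n=15, p=0.25).
P(X=2) = C(15,2) · p^2 · (1−p)^13
= 105 · 0.0625 · 0.023757 = 0.1559070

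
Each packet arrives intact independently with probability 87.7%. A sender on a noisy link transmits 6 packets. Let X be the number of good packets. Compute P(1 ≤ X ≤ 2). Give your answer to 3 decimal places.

0.003

X ~ Binomial(6, 0.877); P(1 ≤ X ≤ 2) = Σ C(6,k) p^k (1−p)^(6−k) over k:
  k=1: C(6,1)·0.877^1·0.123^5 = 0.00015
  k=2: C(6,2)·0.877^2·0.123^4 = 0.00264
Total = 0.00279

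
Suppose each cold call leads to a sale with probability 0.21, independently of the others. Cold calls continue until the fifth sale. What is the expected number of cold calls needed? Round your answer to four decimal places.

23.8095

Y = total cold calls until the fifth success; negative binomial with r=5, p=0.21.
E[Y] = r / p = 5 / 0.21 = 23.809524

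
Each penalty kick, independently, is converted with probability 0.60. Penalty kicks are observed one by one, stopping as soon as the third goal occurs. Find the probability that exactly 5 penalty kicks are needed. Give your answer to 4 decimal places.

0.2074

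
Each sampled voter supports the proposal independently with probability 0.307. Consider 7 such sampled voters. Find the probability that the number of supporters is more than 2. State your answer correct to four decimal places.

0.3689

X ~ Binomial(7, 0.307); P(X ≥ 3) = Σ C(7,k) p^k (1−p)^(7−k) over k:
  k=3: C(7,3)·0.307^3·0.693^4 = 0.233569
  k=4: C(7,4)·0.307^4·0.693^3 = 0.103472
  k=5: C(7,5)·0.307^5·0.693^2 = 0.027503
  k=6: C(7,6)·0.307^6·0.693^1 = 0.004061
  k=7: C(7,7)·0.307^7·0.693^0 = 0.000257
Total = 0.368862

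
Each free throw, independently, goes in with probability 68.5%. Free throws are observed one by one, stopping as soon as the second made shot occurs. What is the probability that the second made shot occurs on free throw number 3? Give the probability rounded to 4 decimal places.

0.2956

Y = trial on which the second success occurs; negative binomial, r=2, p=0.685.
P(Y=3) = C(2,1) · p^2 · (1−p)^1
= 2 · 0.46923 · 0.315 = 0.295612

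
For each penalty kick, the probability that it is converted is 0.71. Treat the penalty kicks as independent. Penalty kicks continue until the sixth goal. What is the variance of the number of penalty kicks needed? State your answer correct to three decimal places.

Y = total penalty kicks until the sixth success; negative binomial with r=6, p=0.71.
Var(Y) = r(1−p)/p² = 6·0.29 / 0.71² = 3.45170

3.452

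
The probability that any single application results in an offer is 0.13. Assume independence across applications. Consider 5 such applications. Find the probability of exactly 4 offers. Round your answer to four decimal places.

X ~ Binomial(n=5, p=0.13).
P(X=4) = C(5,4) · p^4 · (1−p)^1
= 5 · 0.00028561 · 0.87 = 0.001242

0.0012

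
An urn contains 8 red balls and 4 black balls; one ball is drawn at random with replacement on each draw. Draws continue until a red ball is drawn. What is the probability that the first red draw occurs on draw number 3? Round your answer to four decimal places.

Geometric (trials to first success), p = 0.666667.
P(Y = 3) = (1−p)^2 · p = 0.11111 · 0.666667 = 0.074074

0.0741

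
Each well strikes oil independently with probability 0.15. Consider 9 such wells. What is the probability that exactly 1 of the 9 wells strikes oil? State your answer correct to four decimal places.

0.3679

X ~ Binomial(n=9, p=0.15).
P(X=1) = C(9,1) · p^1 · (1−p)^8
= 9 · 0.15 · 0.27249 = 0.367862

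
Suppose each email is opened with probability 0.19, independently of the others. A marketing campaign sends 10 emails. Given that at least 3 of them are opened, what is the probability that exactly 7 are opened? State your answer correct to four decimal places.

0.0020

X ~ Binomial(10, 0.19). Want P(X=7 | X≥3) = P(X=7) / P(X≥3).
P(X=7) = C(10,7)·0.19^7·0.81^3 = 0.000570
P(X≥3) = 1 − 0.121577 − 0.285180 − 0.301023 = 0.292220
Ratio = 0.000570 / 0.292220 = 0.001951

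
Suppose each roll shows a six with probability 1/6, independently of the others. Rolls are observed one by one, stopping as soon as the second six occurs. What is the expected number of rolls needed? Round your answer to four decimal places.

12.0000

Y = total rolls until the second success; negative binomial with r=2, p=0.166667.
E[Y] = r / p = 2 / 0.166667 = 12.000000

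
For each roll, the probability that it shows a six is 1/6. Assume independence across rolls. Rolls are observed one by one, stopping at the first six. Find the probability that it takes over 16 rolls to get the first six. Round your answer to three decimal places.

0.054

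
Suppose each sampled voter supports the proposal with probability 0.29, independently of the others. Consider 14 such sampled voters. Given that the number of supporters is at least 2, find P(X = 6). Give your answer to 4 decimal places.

X ~ Binomial(14, 0.29). Want P(X=6 | X≥2) = P(X=6) / P(X≥2).
P(X=6) = C(14,6)·0.29^6·0.71^8 = 0.115348
P(X≥2) = 1 − 0.008272 − 0.047303 = 0.944425
Ratio = 0.115348 / 0.944425 = 0.122136

0.1221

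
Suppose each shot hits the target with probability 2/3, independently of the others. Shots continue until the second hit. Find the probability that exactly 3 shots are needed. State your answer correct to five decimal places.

0.29630

Y = trial on which the second success occurs; negative binomial, r=2, p=0.666667.
P(Y=3) = C(2,1) · p^2 · (1−p)^1
= 2 · 0.44444 · 0.33333 = 0.2962963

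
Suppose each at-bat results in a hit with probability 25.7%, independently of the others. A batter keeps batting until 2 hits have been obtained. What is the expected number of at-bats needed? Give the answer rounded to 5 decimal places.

Y = total at-bats until the second success; negative binomial with r=2, p=0.257.
E[Y] = r / p = 2 / 0.257 = 7.7821012

7.78210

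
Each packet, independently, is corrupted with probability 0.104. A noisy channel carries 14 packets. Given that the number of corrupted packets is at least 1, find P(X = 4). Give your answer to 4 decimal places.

0.0497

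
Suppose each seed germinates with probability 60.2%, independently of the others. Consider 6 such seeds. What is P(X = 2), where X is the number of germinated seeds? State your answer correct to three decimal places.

0.136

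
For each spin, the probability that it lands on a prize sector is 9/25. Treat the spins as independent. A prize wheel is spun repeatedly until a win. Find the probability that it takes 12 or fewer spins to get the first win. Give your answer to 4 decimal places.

0.9953

Y = number of spins to the first success; geometric, p = 0.36.
P(Y ≤ 12) = 1 − (1−p)^12 = 1 − 0.004722 = 0.995278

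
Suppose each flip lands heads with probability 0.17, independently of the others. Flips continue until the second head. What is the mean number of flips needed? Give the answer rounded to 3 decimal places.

11.765

Y = total flips until the second success; negative binomial with r=2, p=0.17.
E[Y] = r / p = 2 / 0.17 = 11.76471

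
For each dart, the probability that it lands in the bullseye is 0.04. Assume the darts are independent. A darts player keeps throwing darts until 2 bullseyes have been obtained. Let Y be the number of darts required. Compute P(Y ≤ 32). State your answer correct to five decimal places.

0.36809

Finishing within 32 darts ⇔ at least 2 successes in the first 32. With X ~ Binomial(32, 0.04), P(Y ≤ 32) = 1 − P(X ≤ 1).
  k=0: C(32,0)·0.04^0·0.96^32 = 0.2708192
  k=1: C(32,1)·0.04^1·0.96^31 = 0.3610923
1 − 0.6319115 = 0.3680885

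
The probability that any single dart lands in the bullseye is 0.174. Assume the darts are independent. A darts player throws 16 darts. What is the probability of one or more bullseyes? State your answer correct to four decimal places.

0.9530

P(at least one) = 1 − P(none) = 1 − (1 − 0.174)^16
= 1 − 0.046955 = 0.953045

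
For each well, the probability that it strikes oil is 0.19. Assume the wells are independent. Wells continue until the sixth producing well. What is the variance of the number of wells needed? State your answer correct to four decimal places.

Y = total wells until the sixth success; negative binomial with r=6, p=0.19.
Var(Y) = r(1−p)/p² = 6·0.81 / 0.19² = 134.626039

134.6260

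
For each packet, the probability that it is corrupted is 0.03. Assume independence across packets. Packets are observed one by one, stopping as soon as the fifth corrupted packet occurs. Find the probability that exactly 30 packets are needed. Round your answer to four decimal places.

Y = trial on which the fifth success occurs; negative binomial, r=5, p=0.03.
P(Y=30) = C(29,4) · p^5 · (1−p)^25
= 23751 · 2.43e-08 · 0.46697 = 0.000270

0.0003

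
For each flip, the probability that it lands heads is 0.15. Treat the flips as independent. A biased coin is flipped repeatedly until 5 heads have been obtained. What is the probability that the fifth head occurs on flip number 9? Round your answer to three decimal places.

0.003

Y = trial on which the fifth success occurs; negative binomial, r=5, p=0.15.
P(Y=9) = C(8,4) · p^5 · (1−p)^4
= 70 · 7.5937e-05 · 0.52201 = 0.00277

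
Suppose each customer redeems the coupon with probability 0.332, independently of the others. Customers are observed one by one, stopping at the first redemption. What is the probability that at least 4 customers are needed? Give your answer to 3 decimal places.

0.298

Y = number of customers to the first success; geometric, p = 0.332.
P(Y > 3) = P(first 3 all fail) = (1−p)^3 = 0.29808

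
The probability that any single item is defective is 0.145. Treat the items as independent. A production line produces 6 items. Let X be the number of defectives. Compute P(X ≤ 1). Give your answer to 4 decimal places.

0.7882

X ~ Binomial(6, 0.145); P(X ≤ 1) = Σ C(6,k) p^k (1−p)^(6−k) over k:
  k=0: C(6,0)·0.145^0·0.855^6 = 0.390658
  k=1: C(6,1)·0.145^1·0.855^5 = 0.397512
Total = 0.788170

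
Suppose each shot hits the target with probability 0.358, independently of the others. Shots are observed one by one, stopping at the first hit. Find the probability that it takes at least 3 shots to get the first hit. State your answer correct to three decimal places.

Y = number of shots to the first success; geometric, p = 0.358.
P(Y > 2) = P(first 2 all fail) = (1−p)^2 = 0.41216

0.412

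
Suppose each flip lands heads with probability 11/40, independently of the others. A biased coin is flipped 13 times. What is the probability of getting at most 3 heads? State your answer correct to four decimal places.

X ~ Binomial(13, 0.275); P(X ≤ 3) = Σ C(13,k) p^k (1−p)^(13−k) over k:
  k=0: C(13,0)·0.275^0·0.725^13 = 0.015290
  k=1: C(13,1)·0.275^1·0.725^12 = 0.075393
  k=2: C(13,2)·0.275^2·0.725^11 = 0.171585
  k=3: C(13,3)·0.275^3·0.725^10 = 0.238641
Total = 0.500908

0.5009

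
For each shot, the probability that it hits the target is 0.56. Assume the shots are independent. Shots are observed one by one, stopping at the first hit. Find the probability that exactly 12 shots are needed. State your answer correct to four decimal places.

0.0001

Geometric (trials to first success), p = 0.56.
P(Y = 12) = (1−p)^11 · p = 0.00011967 · 0.56 = 0.000067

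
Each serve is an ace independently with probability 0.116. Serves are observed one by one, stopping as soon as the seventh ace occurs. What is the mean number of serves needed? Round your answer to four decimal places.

Y = total serves until the seventh success; negative binomial with r=7, p=0.116.
E[Y] = r / p = 7 / 0.116 = 60.344828

60.3448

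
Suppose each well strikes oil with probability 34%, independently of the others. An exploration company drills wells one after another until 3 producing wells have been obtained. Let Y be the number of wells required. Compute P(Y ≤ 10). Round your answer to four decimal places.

Finishing within 10 wells ⇔ at least 3 successes in the first 10. With X ~ Binomial(10, 0.34), P(Y ≤ 10) = 1 − P(X ≤ 2).
  k=0: C(10,0)·0.34^0·0.66^10 = 0.015683
  k=1: C(10,1)·0.34^1·0.66^9 = 0.080793
  k=2: C(10,2)·0.34^2·0.66^8 = 0.187293
1 − 0.283770 = 0.716230

0.7162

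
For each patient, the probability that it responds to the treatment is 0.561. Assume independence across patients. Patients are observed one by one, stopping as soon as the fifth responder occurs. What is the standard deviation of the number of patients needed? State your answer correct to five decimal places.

Y = total patients until the fifth success; negative binomial with r=5, p=0.561.
SD(Y) = √[r(1−p)/p²] = √(6.9744313) = 2.6409149

2.64091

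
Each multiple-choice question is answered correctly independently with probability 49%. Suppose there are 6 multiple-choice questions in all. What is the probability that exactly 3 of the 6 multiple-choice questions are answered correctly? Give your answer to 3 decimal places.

0.312

X ~ Binomial(n=6, p=0.49).
P(X=3) = C(6,3) · p^3 · (1−p)^3
= 20 · 0.11765 · 0.13265 = 0.31213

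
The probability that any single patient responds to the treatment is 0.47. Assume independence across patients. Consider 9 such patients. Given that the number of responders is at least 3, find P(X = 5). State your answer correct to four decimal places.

0.2600

X ~ Binomial(9, 0.47). Want P(X=5 | X≥3) = P(X=5) / P(X≥3).
P(X=5) = C(9,5)·0.47^5·0.53^4 = 0.228015
P(X≥3) = 1 − 0.003300 − 0.026336 − 0.093418 = 0.876947
Ratio = 0.228015 / 0.876947 = 0.260010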